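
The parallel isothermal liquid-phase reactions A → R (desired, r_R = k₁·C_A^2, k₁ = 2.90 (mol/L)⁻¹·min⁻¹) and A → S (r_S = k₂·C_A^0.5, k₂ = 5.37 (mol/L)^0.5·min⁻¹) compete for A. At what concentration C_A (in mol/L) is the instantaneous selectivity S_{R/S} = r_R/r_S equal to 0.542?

1.00 mol/L

S_{R/S} = (k₁/k₂)·C_A^1.5 ⇒ C_A = (S·k₂/k₁)^(1/1.5).
= (0.542×5.37/2.90)^(0.6667) = (1.004)^(0.6667) = 1.00 mol/L.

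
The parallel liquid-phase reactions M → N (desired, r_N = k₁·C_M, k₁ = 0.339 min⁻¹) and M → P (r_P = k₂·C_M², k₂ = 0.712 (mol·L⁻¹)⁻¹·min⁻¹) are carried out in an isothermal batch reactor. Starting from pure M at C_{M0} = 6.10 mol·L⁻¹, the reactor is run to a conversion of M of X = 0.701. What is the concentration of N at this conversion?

C_M = C_{M0}(1−X) = 1.824 mol·L⁻¹.
Along a PFR/batch, dC_N/dC_M = −r_N/(r_N+r_P) = −k₁/(k₁+k₂·C_M).
Integrating from C_{M0} to C_M: C_N = (0.339/0.712)·ln[(0.339+0.712·6.10)/(0.339+0.712·1.82)] = 0.4761·ln(4.682/1.638) = 0.5002 mol·L⁻¹.

0.500 mol·L⁻¹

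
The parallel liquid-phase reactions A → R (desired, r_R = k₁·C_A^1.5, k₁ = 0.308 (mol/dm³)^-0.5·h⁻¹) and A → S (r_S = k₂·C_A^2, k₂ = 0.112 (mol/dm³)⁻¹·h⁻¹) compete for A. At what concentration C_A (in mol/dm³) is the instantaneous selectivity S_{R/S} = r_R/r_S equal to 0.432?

40.5 mol/dm³

S_{R/S} = (k₁/k₂)·C_A^-0.5 ⇒ C_A = (S·k₂/k₁)^(-2).
= (0.432×0.112/0.308)^(-2) = (0.1571)^(-2) = 40.5 mol/dm³.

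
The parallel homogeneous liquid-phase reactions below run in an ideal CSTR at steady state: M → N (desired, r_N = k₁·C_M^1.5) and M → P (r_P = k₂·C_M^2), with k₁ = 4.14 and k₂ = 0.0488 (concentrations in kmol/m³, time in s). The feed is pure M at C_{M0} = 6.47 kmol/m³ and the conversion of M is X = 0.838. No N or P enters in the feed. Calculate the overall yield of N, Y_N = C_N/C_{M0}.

Exit C_M = C_{M0}(1−X) = 6.47×0.162 = 1.048 kmol/m³.
In a CSTR the entire volume is at exit conditions, so r_N = 4.14×1.048^1.5 = 4.443 and r_P = 0.0488×1.048^2 = 0.05361.
Fraction of consumed M going to N: r_N/(r_N+r_P) = 0.9881.
C_N = 0.9881·C_{M0}·X = 0.9881×6.47×0.838 = 5.36 kmol/m³; Y_N = C_N/C_{M0} = 0.828.

0.828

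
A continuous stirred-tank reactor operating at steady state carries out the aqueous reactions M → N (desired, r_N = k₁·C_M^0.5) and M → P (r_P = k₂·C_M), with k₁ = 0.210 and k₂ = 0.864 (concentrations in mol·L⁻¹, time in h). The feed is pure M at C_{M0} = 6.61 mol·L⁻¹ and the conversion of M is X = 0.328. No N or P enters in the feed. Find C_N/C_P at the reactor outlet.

0.115

Exit C_M = C_{M0}(1−X) = 6.61×0.672 = 4.442 mol·L⁻¹.
A CSTR operates uniformly at the exit composition, giving r_N = 0.4426 and r_P = 3.838 (each k·C_M^n at C_M = 4.442).
Overall selectivity = C_N/C_P = r_Nτ/(r_Pτ) = r_N/r_P = 0.115.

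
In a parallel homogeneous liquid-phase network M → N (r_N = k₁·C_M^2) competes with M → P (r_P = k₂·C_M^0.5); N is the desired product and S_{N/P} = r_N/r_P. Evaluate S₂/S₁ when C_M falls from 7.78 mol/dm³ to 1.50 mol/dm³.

S_{N/P} = (k₁/k₂)·C_M^1.5, so S₂/S₁ = (C_{M,2}/C_{M,1})^1.5.
= (1.50/7.78)^1.5 = (0.1928)^1.5 = 0.0847.

0.0847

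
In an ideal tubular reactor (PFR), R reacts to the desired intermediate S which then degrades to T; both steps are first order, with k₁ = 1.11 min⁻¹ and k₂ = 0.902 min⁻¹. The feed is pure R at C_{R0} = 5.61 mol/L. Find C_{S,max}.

For a first-order series the maximum intermediate yield is C_{S,max}/C_{R0} = (k₁/k₂)^[k₂/(k₂−k₁)].
= (1.11/0.902)^(0.902/(0.902−1.11)) = (1.231)^(-4.337) = 0.4066.
C_{S,max} = 0.4066×5.61 = 2.28 mol/L.

2.28 mol/L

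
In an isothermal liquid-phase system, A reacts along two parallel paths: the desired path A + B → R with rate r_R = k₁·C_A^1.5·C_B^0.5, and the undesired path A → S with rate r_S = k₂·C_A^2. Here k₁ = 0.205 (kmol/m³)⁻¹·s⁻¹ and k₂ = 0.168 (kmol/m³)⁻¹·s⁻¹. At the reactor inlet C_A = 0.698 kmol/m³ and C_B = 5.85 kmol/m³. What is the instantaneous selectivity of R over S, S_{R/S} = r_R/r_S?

3.53

S_{R/S} = r_R/r_S = (k₁·C_A^1.5·C_B^0.5)/(k₂·C_A^2) = (k₁/k₂)·C_A^-0.5·C_B^0.5.
= (0.205×0.6980^1.5×5.850^0.5) / (0.168×0.6980^2) = 0.2891/0.08185 = 3.53.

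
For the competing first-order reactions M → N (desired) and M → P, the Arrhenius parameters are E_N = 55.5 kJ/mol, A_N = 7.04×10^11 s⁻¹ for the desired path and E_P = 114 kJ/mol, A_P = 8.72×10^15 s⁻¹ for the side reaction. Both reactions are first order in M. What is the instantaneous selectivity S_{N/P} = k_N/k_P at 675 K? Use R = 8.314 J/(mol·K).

2.72

Since both paths have the same order in M, the concentration cancels and S_{N/P} = k_N/k_P = (A_N/A_P)·exp[(E_P−E_N)/(RT)].
(E_P−E_N)/(RT) = (114−55.5)×10³/(8.314×675) = 58500/5612 = 10.42.
k_N/k_P = (7.04×10^11/8.72×10^15)·exp(10.42) = 8.073×10^-5 × 33664 = 2.72.
Since E_N < E_P, lowering the temperature improves selectivity toward N.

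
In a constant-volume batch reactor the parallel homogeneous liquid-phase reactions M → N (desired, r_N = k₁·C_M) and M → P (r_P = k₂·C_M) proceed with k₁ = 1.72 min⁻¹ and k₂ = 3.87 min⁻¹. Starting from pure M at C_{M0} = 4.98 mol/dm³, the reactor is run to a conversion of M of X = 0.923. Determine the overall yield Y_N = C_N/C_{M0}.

C_M = C_{M0}(1−X) = 0.3835 mol/dm³.
Both paths are first order in M, so the instantaneous fraction to N is constant: dC_N/d(−C_M) = k₁/(k₁+k₂) = 0.3077.
C_N = 0.3077·(C_{M0}−C_M) = 0.3077×4.597 = 1.41 mol/dm³.
Y_N = C_N/C_{M0} = 1.414/4.98 = 0.284.

0.284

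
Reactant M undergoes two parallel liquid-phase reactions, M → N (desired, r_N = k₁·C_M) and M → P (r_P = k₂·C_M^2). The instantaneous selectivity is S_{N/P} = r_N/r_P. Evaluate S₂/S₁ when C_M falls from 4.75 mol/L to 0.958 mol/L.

S_{N/P} = (k₁/k₂)·C_M⁻¹, so S₂/S₁ = (C_{M,2}/C_{M,1})⁻¹.
= 4.75/0.958 = 4.96.
Selectivity toward N rises as C_M falls — low-concentration operation is favoured.

4.96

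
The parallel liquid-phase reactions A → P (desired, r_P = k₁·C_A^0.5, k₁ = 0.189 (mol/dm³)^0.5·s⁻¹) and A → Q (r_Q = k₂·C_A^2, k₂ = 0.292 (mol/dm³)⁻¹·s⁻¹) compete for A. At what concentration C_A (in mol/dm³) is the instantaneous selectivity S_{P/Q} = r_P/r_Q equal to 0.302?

1.66 mol/dm³

S_{P/Q} = (k₁/k₂)·C_A^-1.5 ⇒ C_A = (S·k₂/k₁)^(1/(-1.5)).
= (0.302×0.292/0.189)^(-0.6667) = (0.4666)^(-0.6667) = 1.66 mol/dm³.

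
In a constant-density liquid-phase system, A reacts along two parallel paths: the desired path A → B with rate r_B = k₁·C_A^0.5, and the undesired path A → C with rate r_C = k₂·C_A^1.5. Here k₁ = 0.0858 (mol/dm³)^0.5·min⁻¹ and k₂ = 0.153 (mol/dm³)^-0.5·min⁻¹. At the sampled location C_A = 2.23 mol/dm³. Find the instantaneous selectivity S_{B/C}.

S_{B/C} = r_B/r_C = (k₁·C_A^0.5)/(k₂·C_A^1.5) = (k₁/k₂)·C_A⁻¹.
= (0.0858×2.230^0.5) / (0.153×2.230^1.5) = 0.1281/0.5095 = 0.251.

0.251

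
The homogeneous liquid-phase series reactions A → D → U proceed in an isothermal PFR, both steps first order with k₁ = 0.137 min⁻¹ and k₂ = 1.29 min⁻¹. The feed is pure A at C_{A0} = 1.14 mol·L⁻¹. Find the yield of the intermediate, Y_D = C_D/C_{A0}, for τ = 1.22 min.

0.0759

The intermediate concentration in a first-order A→B→C sequence is C_D = k₁C_{A0}(e^(−k₁τ) − e^(−k₂τ))/(k₂−k₁).
e^(−k₁τ) = e^(−0.137×1.22) = e^(−0.1671) = 0.8461; e^(−k₂τ) = e^(−1.574) = 0.2073.
C_D = 0.137×1.14/(1.29−0.137) × (0.8461−0.2073) = 0.1355×0.6388 = 0.08653 mol·L⁻¹.
Y_D = C_D/C_{A0} = 0.08653/1.14 = 0.0759.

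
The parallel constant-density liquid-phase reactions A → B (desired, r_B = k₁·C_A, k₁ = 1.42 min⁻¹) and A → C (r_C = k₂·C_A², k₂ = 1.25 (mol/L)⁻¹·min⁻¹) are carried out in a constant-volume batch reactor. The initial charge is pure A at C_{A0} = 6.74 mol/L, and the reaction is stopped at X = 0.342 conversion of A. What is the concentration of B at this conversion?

0.393 mol/L

C_A = C_{A0}(1−X) = 4.435 mol/L.
Along a PFR/batch, dC_B/dC_A = −r_B/(r_B+r_C) = −k₁/(k₁+k₂·C_A).
Integrating from C_{A0} to C_A: C_B = (1.42/1.25)·ln[(1.42+1.25·6.74)/(1.42+1.25·4.43)] = 1.136·ln(9.845/6.964) = 0.3934 mol/L.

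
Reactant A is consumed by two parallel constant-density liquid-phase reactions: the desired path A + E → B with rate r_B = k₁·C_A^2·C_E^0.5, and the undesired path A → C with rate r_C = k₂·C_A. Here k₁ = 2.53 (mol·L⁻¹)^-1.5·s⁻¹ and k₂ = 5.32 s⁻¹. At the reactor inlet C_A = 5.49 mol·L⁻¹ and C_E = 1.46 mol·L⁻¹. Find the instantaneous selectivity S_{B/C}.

S_{B/C} = r_B/r_C = (k₁·C_A^2·C_E^0.5)/(k₂·C_A) = (k₁/k₂)·C_A·C_E^0.5.
= (2.53×5.490^2×1.460^0.5) / (5.32×5.490) = 92.14/29.21 = 3.15.

3.15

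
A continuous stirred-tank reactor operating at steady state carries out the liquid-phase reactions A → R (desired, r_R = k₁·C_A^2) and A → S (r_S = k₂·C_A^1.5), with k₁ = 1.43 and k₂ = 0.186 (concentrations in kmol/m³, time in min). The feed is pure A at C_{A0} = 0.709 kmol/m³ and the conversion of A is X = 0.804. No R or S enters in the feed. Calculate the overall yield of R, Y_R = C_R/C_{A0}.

Exit C_A = C_{A0}(1−X) = 0.709×0.196 = 0.1390 kmol/m³.
Rates in a CSTR are evaluated at the outlet concentration: r_R = 1.43×0.1390^2 = 0.02761, r_S = 0.186×0.1390^1.5 = 0.009635.
Fraction of consumed A going to R: r_R/(r_R+r_S) = 0.7413.
C_R = 0.7413·C_{A0}·X = 0.7413×0.709×0.804 = 0.423 kmol/m³; Y_R = C_R/C_{A0} = 0.596.

0.596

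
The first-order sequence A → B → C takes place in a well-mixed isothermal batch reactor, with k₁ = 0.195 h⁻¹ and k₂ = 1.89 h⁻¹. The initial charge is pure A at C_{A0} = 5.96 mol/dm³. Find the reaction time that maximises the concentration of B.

1.34 h

Setting dC_B/dt = 0 gives t_opt = ln(k₂/k₁)/(k₂−k₁).
= ln(1.89/0.195)/(1.89−0.195) = ln(9.692)/1.695 = 2.271/1.695 = 1.34 h.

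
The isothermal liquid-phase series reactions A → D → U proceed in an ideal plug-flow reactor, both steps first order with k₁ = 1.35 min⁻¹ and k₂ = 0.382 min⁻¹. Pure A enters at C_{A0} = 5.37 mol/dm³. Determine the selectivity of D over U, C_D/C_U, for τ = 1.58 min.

Solving the coupled first-order balances gives C_D(τ) = [k₁/(k₂−k₁)]·C_{A0}·(e^(−k₁τ) − e^(−k₂τ)).
e^(−k₁τ) = e^(−1.35×1.58) = e^(−2.133) = 0.1185; e^(−k₂τ) = e^(−0.6036) = 0.5469.
C_D = 1.35×5.37/(0.382−1.35) × (0.1185−0.5469) = (-7.489)×(-0.4284) = 3.208 mol/dm³.
C_A = C_{A0}e^(−k₁τ) = 0.6362 mol/dm³, so C_U = C_{A0}−C_A−C_D = 1.526 mol/dm³; C_D/C_U = 2.10.

2.10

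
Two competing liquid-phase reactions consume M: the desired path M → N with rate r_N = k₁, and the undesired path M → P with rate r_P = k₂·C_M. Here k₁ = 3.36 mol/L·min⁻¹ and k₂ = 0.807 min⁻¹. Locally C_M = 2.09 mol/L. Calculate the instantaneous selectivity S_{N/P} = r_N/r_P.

S_{N/P} = r_N/r_P = (k₁)/(k₂·C_M) = (k₁/k₂)·C_M⁻¹.
= (3.36) / (0.807×2.090) = 3.360/1.687 = 1.99.
The undesired path is higher order in M, so low C_M (CSTR or dilute feed) favours N.

1.99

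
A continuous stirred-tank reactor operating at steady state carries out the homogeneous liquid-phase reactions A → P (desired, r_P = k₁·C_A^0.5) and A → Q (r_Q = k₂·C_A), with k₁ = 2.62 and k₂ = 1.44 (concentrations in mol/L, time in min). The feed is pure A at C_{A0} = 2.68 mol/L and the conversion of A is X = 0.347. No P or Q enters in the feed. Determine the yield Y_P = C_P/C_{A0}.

Exit C_A = C_{A0}(1−X) = 2.68×0.653 = 1.750 mol/L.
In a CSTR the entire volume is at exit conditions, so r_P = 2.62×1.750^0.5 = 3.466 and r_Q = 1.44×1.750 = 2.520.
Fraction of consumed A going to P: r_P/(r_P+r_Q) = 0.5790.
C_P = 0.5790·C_{A0}·X = 0.5790×2.68×0.347 = 0.538 mol/L; Y_P = C_P/C_{A0} = 0.201.

0.201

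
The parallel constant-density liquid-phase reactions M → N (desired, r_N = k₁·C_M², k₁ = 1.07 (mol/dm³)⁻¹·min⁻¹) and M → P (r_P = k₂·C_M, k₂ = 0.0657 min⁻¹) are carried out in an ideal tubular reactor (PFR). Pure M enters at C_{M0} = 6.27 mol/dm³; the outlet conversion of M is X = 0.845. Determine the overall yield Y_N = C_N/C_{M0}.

C_M = C_{M0}(1−X) = 0.9719 mol/dm³.
Along a PFR/batch, dC_P/dC_M = −r_P/(r_N+r_P) = −k₂/(k₂+k₁·C_M).
Integrating from C_{M0} to C_M: C_P = (0.0657/1.07)·ln[(0.0657+1.07·6.27)/(0.0657+1.07·0.972)] = 0.06140·ln(6.775/1.106) = 0.1113 mol/dm³.
Then C_N = (C_{M0}−C_M) − C_P = 5.298 − 0.1113 = 5.187 mol/dm³.
Y_N = C_N/C_{M0} = 5.187/6.27 = 0.827.

0.827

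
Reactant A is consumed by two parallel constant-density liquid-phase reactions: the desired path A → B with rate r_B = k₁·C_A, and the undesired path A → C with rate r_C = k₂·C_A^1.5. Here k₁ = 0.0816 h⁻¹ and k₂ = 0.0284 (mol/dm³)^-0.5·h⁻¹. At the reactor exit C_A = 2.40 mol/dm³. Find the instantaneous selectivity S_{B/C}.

S_{B/C} = r_B/r_C = (k₁·C_A)/(k₂·C_A^1.5) = (k₁/k₂)·C_A^-0.5.
= (0.0816×2.400) / (0.0284×2.400^1.5) = 0.1958/0.1056 = 1.85.

1.85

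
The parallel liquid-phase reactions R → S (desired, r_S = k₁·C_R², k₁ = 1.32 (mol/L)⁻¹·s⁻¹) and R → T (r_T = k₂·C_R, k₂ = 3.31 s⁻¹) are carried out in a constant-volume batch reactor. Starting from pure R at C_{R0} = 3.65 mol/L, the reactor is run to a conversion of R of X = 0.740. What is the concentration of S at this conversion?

C_R = C_{R0}(1−X) = 0.9490 mol/L.
Along a PFR/batch, dC_T/dC_R = −r_T/(r_S+r_T) = −k₂/(k₂+k₁·C_R).
Integrating from C_{R0} to C_R: C_T = (3.31/1.32)·ln[(3.31+1.32·3.65)/(3.31+1.32·0.949)] = 2.508·ln(8.128/4.563) = 1.448 mol/L.
Then C_S = (C_{R0}−C_R) − C_T = 2.701 − 1.448 = 1.253 mol/L.

1.25 mol/L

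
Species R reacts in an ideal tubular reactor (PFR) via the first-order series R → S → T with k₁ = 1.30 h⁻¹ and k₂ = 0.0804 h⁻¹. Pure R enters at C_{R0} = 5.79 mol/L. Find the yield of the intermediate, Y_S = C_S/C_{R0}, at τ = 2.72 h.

0.825

Solving the coupled first-order balances gives C_S(τ) = [k₁/(k₂−k₁)]·C_{R0}·(e^(−k₁τ) − e^(−k₂τ)).
e^(−k₁τ) = e^(−1.30×2.72) = e^(−3.536) = 0.02913; e^(−k₂τ) = e^(−0.2187) = 0.8036.
C_S = 1.30×5.79/(0.0804−1.30) × (0.02913−0.8036) = (-6.172)×(-0.7744) = 4.780 mol/L.
Y_S = C_S/C_{R0} = 4.780/5.79 = 0.825.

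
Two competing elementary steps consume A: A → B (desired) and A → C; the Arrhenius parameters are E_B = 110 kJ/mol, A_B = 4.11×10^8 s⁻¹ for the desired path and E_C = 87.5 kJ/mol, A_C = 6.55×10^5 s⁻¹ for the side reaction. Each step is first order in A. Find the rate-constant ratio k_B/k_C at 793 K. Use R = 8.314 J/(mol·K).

k_B/k_C = (A_B/A_C)·exp[−(E_B−E_C)/(RT)] = (A_B/A_C)·exp[(E_C−E_B)/(RT)].
(E_C−E_B)/(RT) = (87.5−110)×10³/(8.314×793) = -22500/6593 = -3.413.
k_B/k_C = (4.11×10^8/6.55×10^5)·exp(-3.413) = 627.5 × 0.03295 = 20.7.

20.7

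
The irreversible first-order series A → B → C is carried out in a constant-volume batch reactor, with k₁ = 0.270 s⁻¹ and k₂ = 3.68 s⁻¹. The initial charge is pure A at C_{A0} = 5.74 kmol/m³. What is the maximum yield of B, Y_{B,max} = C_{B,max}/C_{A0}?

For a first-order series the maximum intermediate yield is C_{B,max}/C_{A0} = (k₁/k₂)^[k₂/(k₂−k₁)].
= (0.270/3.68)^(3.68/(3.68−0.270)) = (0.07337)^(1.079) = 0.05966.

0.0597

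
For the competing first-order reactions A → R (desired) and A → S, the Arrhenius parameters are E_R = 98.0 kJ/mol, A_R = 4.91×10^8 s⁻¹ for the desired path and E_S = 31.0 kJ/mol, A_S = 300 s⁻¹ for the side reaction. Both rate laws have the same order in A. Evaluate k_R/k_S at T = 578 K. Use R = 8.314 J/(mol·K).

1.44

Since both paths have the same order in A, the concentration cancels and S_{R/S} = k_R/k_S = (A_R/A_S)·exp[(E_S−E_R)/(RT)].
(E_S−E_R)/(RT) = (31.0−98.0)×10³/(8.314×578) = -67000/4805 = -13.94.
k_R/k_S = (4.91×10^8/300)·exp(-13.94) = 1.637×10^6 × 8.808×10^-7 = 1.44.
Since E_R > E_S, raising the temperature improves selectivity toward R.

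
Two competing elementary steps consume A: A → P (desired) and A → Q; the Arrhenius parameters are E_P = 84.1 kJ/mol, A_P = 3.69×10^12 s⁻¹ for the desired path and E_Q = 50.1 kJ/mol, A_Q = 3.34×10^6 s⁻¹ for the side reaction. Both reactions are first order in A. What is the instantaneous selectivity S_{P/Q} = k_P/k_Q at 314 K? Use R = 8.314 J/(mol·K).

k_P/k_Q = (A_P/A_Q)·exp[−(E_P−E_Q)/(RT)] = (A_P/A_Q)·exp[(E_Q−E_P)/(RT)].
(E_Q−E_P)/(RT) = (50.1−84.1)×10³/(8.314×314) = -34000/2611 = -13.02.
k_P/k_Q = (3.69×10^12/3.34×10^6)·exp(-13.02) = 1.105×10^6 × 2.207×10^-6 = 2.44.
Since E_P > E_Q, raising the temperature improves selectivity toward P.

2.44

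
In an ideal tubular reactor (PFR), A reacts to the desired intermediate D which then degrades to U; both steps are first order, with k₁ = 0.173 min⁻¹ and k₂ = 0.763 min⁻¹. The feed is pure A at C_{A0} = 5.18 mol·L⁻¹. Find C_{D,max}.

Evaluating C_D at τ_opt = ln(k₂/k₁)/(k₂−k₁) gives C_{D,max}/C_{A0} = (k₁/k₂)^[k₂/(k₂−k₁)].
= (0.173/0.763)^(0.763/(0.763−0.173)) = (0.2267)^(1.293) = 0.1467.
C_{D,max} = 0.1467×5.18 = 0.760 mol·L⁻¹.

0.760 mol·L⁻¹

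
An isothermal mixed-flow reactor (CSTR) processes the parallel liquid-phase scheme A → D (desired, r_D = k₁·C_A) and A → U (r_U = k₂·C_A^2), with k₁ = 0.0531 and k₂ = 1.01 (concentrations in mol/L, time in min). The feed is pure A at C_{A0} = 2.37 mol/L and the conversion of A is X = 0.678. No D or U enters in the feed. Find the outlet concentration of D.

Exit C_A = C_{A0}(1−X) = 2.37×0.322 = 0.7631 mol/L.
In a CSTR the entire volume is at exit conditions, so r_D = 0.0531×0.7631 = 0.04052 and r_U = 1.01×0.7631^2 = 0.5882.
Fraction of consumed A going to D: r_D/(r_D+r_U) = 0.06445.
C_D = 0.06445·C_{A0}·X = 0.06445×2.37×0.678 = 0.104 mol/L.

0.104 mol/L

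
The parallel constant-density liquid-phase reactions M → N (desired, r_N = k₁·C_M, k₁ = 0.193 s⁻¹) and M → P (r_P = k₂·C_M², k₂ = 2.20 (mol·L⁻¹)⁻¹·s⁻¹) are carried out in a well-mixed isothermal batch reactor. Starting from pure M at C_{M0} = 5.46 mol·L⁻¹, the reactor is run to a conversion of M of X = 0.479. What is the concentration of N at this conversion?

0.0559 mol·L⁻¹

C_M = C_{M0}(1−X) = 2.845 mol·L⁻¹.
Along a PFR/batch, dC_N/dC_M = −r_N/(r_N+r_P) = −k₁/(k₁+k₂·C_M).
Integrating from C_{M0} to C_M: C_N = (0.193/2.20)·ln[(0.193+2.20·5.46)/(0.193+2.20·2.84)] = 0.08773·ln(12.21/6.451) = 0.05593 mol·L⁻¹.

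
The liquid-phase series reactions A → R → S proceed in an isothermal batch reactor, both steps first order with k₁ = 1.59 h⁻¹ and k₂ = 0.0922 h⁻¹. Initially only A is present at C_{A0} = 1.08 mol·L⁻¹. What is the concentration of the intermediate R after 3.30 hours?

0.840 mol·L⁻¹

Solving the coupled first-order balances gives C_R(t) = [k₁/(k₂−k₁)]·C_{A0}·(e^(−k₁t) − e^(−k₂t)).
e^(−k₁t) = e^(−1.59×3.30) = e^(−5.247) = 0.005263; e^(−k₂t) = e^(−0.3043) = 0.7377.
C_R = 1.59×1.08/(0.0922−1.59) × (0.005263−0.7377) = (-1.146)×(-0.7324) = 0.8397 mol·L⁻¹.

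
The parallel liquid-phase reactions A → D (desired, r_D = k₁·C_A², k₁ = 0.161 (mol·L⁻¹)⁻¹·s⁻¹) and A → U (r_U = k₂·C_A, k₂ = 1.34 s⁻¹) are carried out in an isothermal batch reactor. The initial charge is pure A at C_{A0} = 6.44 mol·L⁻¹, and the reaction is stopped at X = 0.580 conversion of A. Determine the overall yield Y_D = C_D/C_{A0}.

0.203

C_A = C_{A0}(1−X) = 2.705 mol·L⁻¹.
Along a PFR/batch, dC_U/dC_A = −r_U/(r_D+r_U) = −k₂/(k₂+k₁·C_A).
Integrating from C_{A0} to C_A: C_U = (1.34/0.161)·ln[(1.34+0.161·6.44)/(1.34+0.161·2.70)] = 8.323·ln(2.377/1.775) = 2.428 mol·L⁻¹.
Then C_D = (C_{A0}−C_A) − C_U = 3.735 − 2.428 = 1.307 mol·L⁻¹.
Y_D = C_D/C_{A0} = 1.307/6.44 = 0.203.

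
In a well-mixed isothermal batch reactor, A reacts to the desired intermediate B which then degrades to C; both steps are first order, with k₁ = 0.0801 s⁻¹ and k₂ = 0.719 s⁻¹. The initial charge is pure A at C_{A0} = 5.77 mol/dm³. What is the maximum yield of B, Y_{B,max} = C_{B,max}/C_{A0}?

At the optimum, C_{B,max}/C_{A0} = (k₁/k₂)^[k₂/(k₂−k₁)].
= (0.0801/0.719)^(0.719/(0.719−0.0801)) = (0.1114)^(1.125) = 0.08461.

0.0846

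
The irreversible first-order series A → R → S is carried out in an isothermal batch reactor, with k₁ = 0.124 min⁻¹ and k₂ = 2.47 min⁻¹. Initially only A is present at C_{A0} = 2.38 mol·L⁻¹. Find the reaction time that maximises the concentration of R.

1.28 min

For first-order series the maximum of C_R occurs at t_opt = ln(k₂/k₁)/(k₂−k₁).
= ln(2.47/0.124)/(2.47−0.124) = ln(19.92)/2.346 = 2.992/2.346 = 1.28 min.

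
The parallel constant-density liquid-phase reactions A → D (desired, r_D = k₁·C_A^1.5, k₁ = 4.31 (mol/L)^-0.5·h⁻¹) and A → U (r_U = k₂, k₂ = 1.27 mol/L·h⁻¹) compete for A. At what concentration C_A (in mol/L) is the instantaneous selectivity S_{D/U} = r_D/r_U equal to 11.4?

2.24 mol/L

S_{D/U} = (k₁/k₂)·C_A^1.5 ⇒ C_A = (S·k₂/k₁)^(1/1.5).
= (11.4×1.27/4.31)^(0.6667) = (3.359)^(0.6667) = 2.24 mol/L.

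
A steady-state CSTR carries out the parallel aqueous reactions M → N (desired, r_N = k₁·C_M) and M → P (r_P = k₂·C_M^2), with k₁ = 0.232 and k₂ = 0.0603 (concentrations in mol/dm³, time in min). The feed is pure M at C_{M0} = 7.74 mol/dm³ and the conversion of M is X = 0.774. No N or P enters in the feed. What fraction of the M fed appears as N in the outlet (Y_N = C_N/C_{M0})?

Exit C_M = C_{M0}(1−X) = 7.74×0.226 = 1.749 mol/dm³.
A CSTR operates uniformly at the exit composition, giving r_N = 0.4058 and r_P = 0.1845 (each k·C_M^n at C_M = 1.749).
Fraction of consumed M going to N: r_N/(r_N+r_P) = 0.6874.
C_N = 0.6874·C_{M0}·X = 0.6874×7.74×0.774 = 4.12 mol/dm³; Y_N = C_N/C_{M0} = 0.532.

0.532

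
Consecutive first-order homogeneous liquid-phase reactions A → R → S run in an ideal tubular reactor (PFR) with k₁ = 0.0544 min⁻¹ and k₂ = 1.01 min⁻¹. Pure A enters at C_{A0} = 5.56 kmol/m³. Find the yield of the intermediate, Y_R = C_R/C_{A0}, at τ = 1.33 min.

For first-order series with pure A initially, C_R(τ) = k₁C_{A0}/(k₂−k₁)·(e^(−k₁τ) − e^(−k₂τ)).
e^(−k₁τ) = e^(−0.0544×1.33) = e^(−0.07235) = 0.9302; e^(−k₂τ) = e^(−1.343) = 0.2610.
C_R = 0.0544×5.56/(1.01−0.0544) × (0.9302−0.2610) = 0.3165×0.6692 = 0.2118 kmol/m³.
Y_R = C_R/C_{A0} = 0.2118/5.56 = 0.0381.

0.0381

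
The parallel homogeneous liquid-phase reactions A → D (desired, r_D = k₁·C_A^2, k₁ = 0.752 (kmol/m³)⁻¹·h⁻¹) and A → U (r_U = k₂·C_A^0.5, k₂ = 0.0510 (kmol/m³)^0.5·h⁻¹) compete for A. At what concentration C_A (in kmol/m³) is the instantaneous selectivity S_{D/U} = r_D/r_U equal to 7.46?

S_{D/U} = (k₁/k₂)·C_A^1.5 ⇒ C_A = (S·k₂/k₁)^(1/1.5).
= (7.46×0.0510/0.752)^(0.6667) = (0.5059)^(0.6667) = 0.635 kmol/m³.

0.635 kmol/m³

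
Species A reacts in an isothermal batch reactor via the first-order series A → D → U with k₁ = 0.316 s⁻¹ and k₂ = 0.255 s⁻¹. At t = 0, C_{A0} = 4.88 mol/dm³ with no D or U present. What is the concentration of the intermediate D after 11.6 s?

0.666 mol/dm³

The intermediate concentration in a first-order A→B→C sequence is C_D = k₁C_{A0}(e^(−k₁t) − e^(−k₂t))/(k₂−k₁).
e^(−k₁t) = e^(−0.316×11.6) = e^(−3.666) = 0.02559; e^(−k₂t) = e^(−2.958) = 0.05192.
C_D = 0.316×4.88/(0.255−0.316) × (0.02559−0.05192) = (-25.28)×(-0.02633) = 0.6657 mol/dm³.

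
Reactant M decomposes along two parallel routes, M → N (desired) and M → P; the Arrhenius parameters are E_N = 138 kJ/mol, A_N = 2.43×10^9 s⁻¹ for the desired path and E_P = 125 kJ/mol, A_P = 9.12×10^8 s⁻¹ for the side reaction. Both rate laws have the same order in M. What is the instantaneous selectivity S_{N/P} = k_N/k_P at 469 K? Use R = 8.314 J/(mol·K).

Since both paths have the same order in M, the concentration cancels and S_{N/P} = k_N/k_P = (A_N/A_P)·exp[(E_P−E_N)/(RT)].
(E_P−E_N)/(RT) = (125−138)×10³/(8.314×469) = -13000/3899 = -3.334.
k_N/k_P = (2.43×10^9/9.12×10^8)·exp(-3.334) = 2.664 × 0.03565 = 0.0950.

0.0950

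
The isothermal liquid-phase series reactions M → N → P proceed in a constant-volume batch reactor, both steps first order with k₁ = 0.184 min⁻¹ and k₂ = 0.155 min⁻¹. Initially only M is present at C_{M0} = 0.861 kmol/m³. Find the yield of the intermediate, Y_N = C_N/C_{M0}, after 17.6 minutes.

0.166

The intermediate concentration in a first-order A→B→C sequence is C_N = k₁C_{M0}(e^(−k₁t) − e^(−k₂t))/(k₂−k₁).
e^(−k₁t) = e^(−0.184×17.6) = e^(−3.238) = 0.03923; e^(−k₂t) = e^(−2.728) = 0.06535.
C_N = 0.184×0.861/(0.155−0.184) × (0.03923−0.06535) = (-5.463)×(-0.02612) = 0.1427 kmol/m³.
Y_N = C_N/C_{M0} = 0.1427/0.861 = 0.166.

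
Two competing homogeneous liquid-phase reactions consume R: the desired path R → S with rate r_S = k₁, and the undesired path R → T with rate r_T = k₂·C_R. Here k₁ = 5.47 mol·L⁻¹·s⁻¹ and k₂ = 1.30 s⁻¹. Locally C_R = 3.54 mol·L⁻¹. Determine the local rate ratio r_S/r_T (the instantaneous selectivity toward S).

1.19

S_{S/T} = r_S/r_T = (k₁)/(k₂·C_R) = (k₁/k₂)·C_R⁻¹.
= (5.47) / (1.30×3.540) = 5.470/4.602 = 1.19.
The undesired path is higher order in R, so low C_R (CSTR or dilute feed) favours S.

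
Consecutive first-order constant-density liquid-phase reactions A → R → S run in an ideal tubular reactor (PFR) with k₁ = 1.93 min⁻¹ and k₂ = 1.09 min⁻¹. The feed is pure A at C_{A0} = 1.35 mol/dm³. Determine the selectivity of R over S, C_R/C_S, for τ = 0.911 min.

The intermediate concentration in a first-order A→B→C sequence is C_R = k₁C_{A0}(e^(−k₁τ) − e^(−k₂τ))/(k₂−k₁).
e^(−k₁τ) = e^(−1.93×0.911) = e^(−1.758) = 0.1723; e^(−k₂τ) = e^(−0.9930) = 0.3705.
C_R = 1.93×1.35/(1.09−1.93) × (0.1723−0.3705) = (-3.102)×(-0.1981) = 0.6145 mol/dm³.
C_A = C_{A0}e^(−k₁τ) = 0.2327 mol/dm³, so C_S = C_{A0}−C_A−C_R = 0.5028 mol/dm³; C_R/C_S = 1.22.

1.22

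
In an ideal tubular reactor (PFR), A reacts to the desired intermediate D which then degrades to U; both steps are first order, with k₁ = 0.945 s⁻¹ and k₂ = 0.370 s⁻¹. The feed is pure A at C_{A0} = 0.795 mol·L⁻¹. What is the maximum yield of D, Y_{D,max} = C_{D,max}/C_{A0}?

0.547

For a first-order series the maximum intermediate yield is C_{D,max}/C_{A0} = (k₁/k₂)^[k₂/(k₂−k₁)].
= (0.945/0.370)^(0.370/(0.370−0.945)) = (2.554)^(-0.6435) = 0.5470.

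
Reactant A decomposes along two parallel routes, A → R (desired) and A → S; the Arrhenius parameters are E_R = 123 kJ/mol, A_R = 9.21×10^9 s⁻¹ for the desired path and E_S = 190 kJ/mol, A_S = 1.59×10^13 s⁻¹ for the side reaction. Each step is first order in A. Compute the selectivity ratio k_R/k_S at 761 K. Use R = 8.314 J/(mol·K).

k_R/k_S = (A_R/A_S)·exp[−(E_R−E_S)/(RT)] = (A_R/A_S)·exp[(E_S−E_R)/(RT)].
(E_S−E_R)/(RT) = (190−123)×10³/(8.314×761) = 67000/6327 = 10.59.
k_R/k_S = (9.21×10^9/1.59×10^13)·exp(10.59) = 5.792×10^-4 × 39720 = 23.0.
Since E_R < E_S, lowering the temperature improves selectivity toward R.

23.0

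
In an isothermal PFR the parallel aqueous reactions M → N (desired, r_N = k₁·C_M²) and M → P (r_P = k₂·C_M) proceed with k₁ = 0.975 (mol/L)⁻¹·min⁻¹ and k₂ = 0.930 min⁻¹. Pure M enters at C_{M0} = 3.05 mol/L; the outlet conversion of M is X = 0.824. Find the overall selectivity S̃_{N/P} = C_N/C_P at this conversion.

1.67

C_M = C_{M0}(1−X) = 0.5368 mol/L.
Along a PFR/batch, dC_P/dC_M = −r_P/(r_N+r_P) = −k₂/(k₂+k₁·C_M).
Integrating from C_{M0} to C_M: C_P = (0.930/0.975)·ln[(0.930+0.975·3.05)/(0.930+0.975·0.537)] = 0.9538·ln(3.904/1.453) = 0.9424 mol/L.
Then C_N = (C_{M0}−C_M) − C_P = 2.513 − 0.9424 = 1.571 mol/L.
S̃_{N/P} = C_N/C_P = 1.571/0.9424 = 1.67.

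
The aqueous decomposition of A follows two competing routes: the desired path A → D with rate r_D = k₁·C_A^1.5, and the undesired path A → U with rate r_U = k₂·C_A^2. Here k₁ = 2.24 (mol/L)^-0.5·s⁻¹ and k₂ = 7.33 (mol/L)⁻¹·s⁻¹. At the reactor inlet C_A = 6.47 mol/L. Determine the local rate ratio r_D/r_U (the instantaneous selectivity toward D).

S_{D/U} = r_D/r_U = (k₁·C_A^1.5)/(k₂·C_A^2) = (k₁/k₂)·C_A^-0.5.
= (2.24×6.470^1.5) / (7.33×6.470^2) = 36.86/306.8 = 0.120.

0.120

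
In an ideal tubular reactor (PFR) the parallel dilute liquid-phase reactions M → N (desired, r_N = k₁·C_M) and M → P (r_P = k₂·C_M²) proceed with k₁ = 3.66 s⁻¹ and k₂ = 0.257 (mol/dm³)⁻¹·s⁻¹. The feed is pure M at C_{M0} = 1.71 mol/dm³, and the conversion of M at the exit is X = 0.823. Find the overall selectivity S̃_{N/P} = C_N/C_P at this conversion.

14.3

C_M = C_{M0}(1−X) = 0.3027 mol/dm³.
Along a PFR/batch, dC_N/dC_M = −r_N/(r_N+r_P) = −k₁/(k₁+k₂·C_M).
Integrating from C_{M0} to C_M: C_N = (3.66/0.257)·ln[(3.66+0.257·1.71)/(3.66+0.257·0.303)] = 14.24·ln(4.099/3.738) = 1.315 mol/dm³.
C_P = (C_{M0}−C_M)−C_N = 0.09195 mol/dm³; S̃_{N/P} = 1.315/0.09195 = 14.3.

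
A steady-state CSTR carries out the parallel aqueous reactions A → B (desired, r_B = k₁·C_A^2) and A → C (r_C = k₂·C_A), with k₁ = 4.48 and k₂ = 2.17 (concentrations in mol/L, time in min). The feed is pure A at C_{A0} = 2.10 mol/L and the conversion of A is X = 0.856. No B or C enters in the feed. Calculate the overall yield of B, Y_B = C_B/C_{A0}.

Exit C_A = C_{A0}(1−X) = 2.10×0.144 = 0.3024 mol/L.
Rates in a CSTR are evaluated at the outlet concentration: r_B = 4.48×0.3024^2 = 0.4097, r_C = 2.17×0.3024 = 0.6562.
Fraction of consumed A going to B: r_B/(r_B+r_C) = 0.3844.
C_B = 0.3844·C_{A0}·X = 0.3844×2.10×0.856 = 0.691 mol/L; Y_B = C_B/C_{A0} = 0.329.

0.329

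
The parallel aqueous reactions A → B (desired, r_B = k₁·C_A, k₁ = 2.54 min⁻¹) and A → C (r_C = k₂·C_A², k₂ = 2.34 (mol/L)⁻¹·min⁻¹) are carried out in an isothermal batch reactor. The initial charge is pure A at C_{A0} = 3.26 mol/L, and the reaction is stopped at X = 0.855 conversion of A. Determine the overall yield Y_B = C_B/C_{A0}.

C_A = C_{A0}(1−X) = 0.4727 mol/L.
Along a PFR/batch, dC_B/dC_A = −r_B/(r_B+r_C) = −k₁/(k₁+k₂·C_A).
Integrating from C_{A0} to C_A: C_B = (2.54/2.34)·ln[(2.54+2.34·3.26)/(2.54+2.34·0.473)] = 1.085·ln(10.17/3.646) = 1.113 mol/L.
Y_B = C_B/C_{A0} = 1.113/3.26 = 0.341.

0.341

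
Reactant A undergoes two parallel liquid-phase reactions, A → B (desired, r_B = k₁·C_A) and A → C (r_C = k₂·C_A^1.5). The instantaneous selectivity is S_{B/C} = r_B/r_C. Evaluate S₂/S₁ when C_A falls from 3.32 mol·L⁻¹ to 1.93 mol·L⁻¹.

S_{B/C} = (k₁/k₂)·C_A^-0.5, so S₂/S₁ = (C_{A,2}/C_{A,1})^-0.5.
= (1.93/3.32)^(-0.5) = (0.5813)^(-0.5) = 1.31.

1.31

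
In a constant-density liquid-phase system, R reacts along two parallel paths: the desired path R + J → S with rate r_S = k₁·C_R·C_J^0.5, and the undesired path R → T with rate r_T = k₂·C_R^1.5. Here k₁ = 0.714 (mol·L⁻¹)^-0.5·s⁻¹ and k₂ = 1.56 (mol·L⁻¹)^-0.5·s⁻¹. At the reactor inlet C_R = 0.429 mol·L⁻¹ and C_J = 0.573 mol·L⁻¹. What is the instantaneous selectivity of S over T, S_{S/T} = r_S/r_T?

0.529

S_{S/T} = r_S/r_T = (k₁·C_R·C_J^0.5)/(k₂·C_R^1.5) = (k₁/k₂)·C_R^-0.5·C_J^0.5.
= (0.714×0.4290×0.5730^0.5) / (1.56×0.4290^1.5) = 0.2319/0.4383 = 0.529.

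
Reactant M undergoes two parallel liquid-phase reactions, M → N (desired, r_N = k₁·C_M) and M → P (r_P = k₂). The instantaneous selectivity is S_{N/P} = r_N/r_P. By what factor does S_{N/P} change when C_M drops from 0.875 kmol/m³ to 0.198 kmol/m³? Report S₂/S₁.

0.226

S_{N/P} = (k₁/k₂)·C_M, so S₂/S₁ = (C_{M,2}/C_{M,1}).
= 0.198/0.875 = 0.226.
Selectivity toward N falls as C_M falls — high-concentration operation is favoured.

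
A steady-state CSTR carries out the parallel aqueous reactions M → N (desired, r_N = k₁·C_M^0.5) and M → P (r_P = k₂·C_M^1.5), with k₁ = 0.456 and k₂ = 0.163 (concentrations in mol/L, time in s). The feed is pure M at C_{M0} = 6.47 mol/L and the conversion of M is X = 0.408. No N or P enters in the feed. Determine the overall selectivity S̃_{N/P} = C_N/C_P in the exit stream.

0.730

Exit C_M = C_{M0}(1−X) = 6.47×0.592 = 3.830 mol/L.
A CSTR operates uniformly at the exit composition, giving r_N = 0.8924 and r_P = 1.222 (each k·C_M^n at C_M = 3.830).
Overall selectivity = C_N/C_P = r_Nτ/(r_Pτ) = r_N/r_P = 0.730.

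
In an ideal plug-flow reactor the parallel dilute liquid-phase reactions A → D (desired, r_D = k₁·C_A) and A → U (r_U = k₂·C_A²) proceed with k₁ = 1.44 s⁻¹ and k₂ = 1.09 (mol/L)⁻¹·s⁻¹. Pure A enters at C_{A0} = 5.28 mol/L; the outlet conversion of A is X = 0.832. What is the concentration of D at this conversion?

C_A = C_{A0}(1−X) = 0.8870 mol/L.
Along a PFR/batch, dC_D/dC_A = −r_D/(r_D+r_U) = −k₁/(k₁+k₂·C_A).
Integrating from C_{A0} to C_A: C_D = (1.44/1.09)·ln[(1.44+1.09·5.28)/(1.44+1.09·0.887)] = 1.321·ln(7.195/2.407) = 1.447 mol/L.

1.45 mol/L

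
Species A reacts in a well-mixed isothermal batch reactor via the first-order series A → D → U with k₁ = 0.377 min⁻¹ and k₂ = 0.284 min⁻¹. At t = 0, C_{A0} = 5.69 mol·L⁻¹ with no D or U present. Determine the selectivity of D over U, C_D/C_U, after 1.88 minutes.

3.01

Solving the coupled first-order balances gives C_D(t) = [k₁/(k₂−k₁)]·C_{A0}·(e^(−k₁t) − e^(−k₂t)).
e^(−k₁t) = e^(−0.377×1.88) = e^(−0.7088) = 0.4923; e^(−k₂t) = e^(−0.5339) = 0.5863.
C_D = 0.377×5.69/(0.284−0.377) × (0.4923−0.5863) = (-23.07)×(-0.09405) = 2.169 mol·L⁻¹.
C_A = C_{A0}e^(−k₁t) = 2.801 mol·L⁻¹, so C_U = C_{A0}−C_A−C_D = 0.7198 mol·L⁻¹; C_D/C_U = 3.01.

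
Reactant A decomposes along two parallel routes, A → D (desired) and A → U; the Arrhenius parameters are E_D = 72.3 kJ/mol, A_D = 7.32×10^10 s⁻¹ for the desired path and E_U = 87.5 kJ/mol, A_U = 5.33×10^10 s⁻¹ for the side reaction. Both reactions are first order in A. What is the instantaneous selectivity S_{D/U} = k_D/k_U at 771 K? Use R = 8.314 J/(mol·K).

14.7

With equal orders, S_{D/U} = k_D/k_U = (A_D/A_U)·exp[(E_U−E_D)/(RT)].
(E_U−E_D)/(RT) = (87.5−72.3)×10³/(8.314×771) = 15200/6410 = 2.371.
k_D/k_U = (7.32×10^10/5.33×10^10)·exp(2.371) = 1.373 × 10.71 = 14.7.
Since E_D < E_U, lowering the temperature improves selectivity toward D.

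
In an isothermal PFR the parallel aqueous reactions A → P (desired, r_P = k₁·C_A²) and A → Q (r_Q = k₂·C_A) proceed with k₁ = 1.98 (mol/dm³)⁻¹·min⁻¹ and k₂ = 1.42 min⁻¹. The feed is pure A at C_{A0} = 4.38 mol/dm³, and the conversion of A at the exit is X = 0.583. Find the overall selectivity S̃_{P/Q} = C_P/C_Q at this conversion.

C_A = C_{A0}(1−X) = 1.826 mol/dm³.
Along a PFR/batch, dC_Q/dC_A = −r_Q/(r_P+r_Q) = −k₂/(k₂+k₁·C_A).
Integrating from C_{A0} to C_A: C_Q = (1.42/1.98)·ln[(1.42+1.98·4.38)/(1.42+1.98·1.83)] = 0.7172·ln(10.09/5.036) = 0.4985 mol/dm³.
Then C_P = (C_{A0}−C_A) − C_Q = 2.554 − 0.4985 = 2.055 mol/dm³.
S̃_{P/Q} = C_P/C_Q = 2.055/0.4985 = 4.12.

4.12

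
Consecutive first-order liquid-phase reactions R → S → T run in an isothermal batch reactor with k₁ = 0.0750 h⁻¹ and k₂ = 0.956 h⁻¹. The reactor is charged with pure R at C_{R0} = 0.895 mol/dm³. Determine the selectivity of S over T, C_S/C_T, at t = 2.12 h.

0.717

For first-order series with pure R initially, C_S(t) = k₁C_{R0}/(k₂−k₁)·(e^(−k₁t) − e^(−k₂t)).
e^(−k₁t) = e^(−0.0750×2.12) = e^(−0.1590) = 0.8530; e^(−k₂t) = e^(−2.027) = 0.1318.
C_S = 0.0750×0.895/(0.956−0.0750) × (0.8530−0.1318) = 0.07619×0.7212 = 0.05495 mol/dm³.
C_R = C_{R0}e^(−k₁t) = 0.7634 mol/dm³, so C_T = C_{R0}−C_R−C_S = 0.07662 mol/dm³; C_S/C_T = 0.717.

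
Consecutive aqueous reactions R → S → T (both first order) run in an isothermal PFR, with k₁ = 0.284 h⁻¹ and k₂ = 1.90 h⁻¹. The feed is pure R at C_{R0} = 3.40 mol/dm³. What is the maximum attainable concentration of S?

Evaluating C_S at τ_opt = ln(k₂/k₁)/(k₂−k₁) gives C_{S,max}/C_{R0} = (k₁/k₂)^[k₂/(k₂−k₁)].
= (0.284/1.90)^(1.90/(1.90−0.284)) = (0.1495)^(1.176) = 0.1070.
C_{S,max} = 0.1070×3.40 = 0.364 mol/dm³.

0.364 mol/dm³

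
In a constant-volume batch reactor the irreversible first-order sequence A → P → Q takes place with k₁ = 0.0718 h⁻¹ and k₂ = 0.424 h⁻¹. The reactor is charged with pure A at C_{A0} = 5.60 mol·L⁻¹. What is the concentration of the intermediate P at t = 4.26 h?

The intermediate concentration in a first-order A→B→C sequence is C_P = k₁C_{A0}(e^(−k₁t) − e^(−k₂t))/(k₂−k₁).
e^(−k₁t) = e^(−0.0718×4.26) = e^(−0.3059) = 0.7365; e^(−k₂t) = e^(−1.806) = 0.1643.
C_P = 0.0718×5.60/(0.424−0.0718) × (0.7365−0.1643) = 1.142×0.5722 = 0.6533 mol·L⁻¹.

0.653 mol·L⁻¹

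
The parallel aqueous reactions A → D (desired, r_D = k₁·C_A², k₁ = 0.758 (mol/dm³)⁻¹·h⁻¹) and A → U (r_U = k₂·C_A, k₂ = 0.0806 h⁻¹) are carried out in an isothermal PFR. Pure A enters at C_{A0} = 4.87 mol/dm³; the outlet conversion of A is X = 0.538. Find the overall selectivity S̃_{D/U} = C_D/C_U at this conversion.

C_A = C_{A0}(1−X) = 2.250 mol/dm³.
Along a PFR/batch, dC_U/dC_A = −r_U/(r_D+r_U) = −k₂/(k₂+k₁·C_A).
Integrating from C_{A0} to C_A: C_U = (0.0806/0.758)·ln[(0.0806+0.758·4.87)/(0.0806+0.758·2.25)] = 0.1063·ln(3.772/1.786) = 0.07950 mol/dm³.
Then C_D = (C_{A0}−C_A) − C_U = 2.620 − 0.07950 = 2.541 mol/dm³.
S̃_{D/U} = C_D/C_U = 2.541/0.07950 = 32.0.

32.0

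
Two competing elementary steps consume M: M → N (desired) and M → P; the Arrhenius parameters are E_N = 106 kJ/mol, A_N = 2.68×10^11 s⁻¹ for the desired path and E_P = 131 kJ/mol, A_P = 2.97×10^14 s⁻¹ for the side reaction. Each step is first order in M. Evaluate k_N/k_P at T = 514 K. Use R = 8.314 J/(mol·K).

k_N/k_P = (A_N/A_P)·exp[−(E_N−E_P)/(RT)] = (A_N/A_P)·exp[(E_P−E_N)/(RT)].
(E_P−E_N)/(RT) = (131−106)×10³/(8.314×514) = 25000/4273 = 5.850.
k_N/k_P = (2.68×10^11/2.97×10^14)·exp(5.850) = 9.024×10^-4 × 347.3 = 0.313.
Since E_N < E_P, lowering the temperature improves selectivity toward N.

0.313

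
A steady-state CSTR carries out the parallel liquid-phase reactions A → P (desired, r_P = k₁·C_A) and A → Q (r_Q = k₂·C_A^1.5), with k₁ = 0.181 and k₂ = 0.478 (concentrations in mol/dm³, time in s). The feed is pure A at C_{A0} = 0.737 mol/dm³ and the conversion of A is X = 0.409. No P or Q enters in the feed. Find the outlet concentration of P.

0.110 mol/dm³

Exit C_A = C_{A0}(1−X) = 0.737×0.591 = 0.4356 mol/dm³.
Rates in a CSTR are evaluated at the outlet concentration: r_P = 0.181×0.4356 = 0.07884, r_Q = 0.478×0.4356^1.5 = 0.1374.
Fraction of consumed A going to P: r_P/(r_P+r_Q) = 0.3646.
C_P = 0.3646·C_{A0}·X = 0.3646×0.737×0.409 = 0.110 mol/dm³.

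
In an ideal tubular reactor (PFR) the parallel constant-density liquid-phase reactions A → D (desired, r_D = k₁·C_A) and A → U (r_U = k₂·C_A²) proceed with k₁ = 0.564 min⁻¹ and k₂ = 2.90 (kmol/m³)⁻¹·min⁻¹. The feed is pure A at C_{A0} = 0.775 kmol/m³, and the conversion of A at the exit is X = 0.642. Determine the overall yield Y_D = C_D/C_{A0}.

C_A = C_{A0}(1−X) = 0.2774 kmol/m³.
Along a PFR/batch, dC_D/dC_A = −r_D/(r_D+r_U) = −k₁/(k₁+k₂·C_A).
Integrating from C_{A0} to C_A: C_D = (0.564/2.90)·ln[(0.564+2.90·0.775)/(0.564+2.90·0.277)] = 0.1945·ln(2.812/1.369) = 0.1400 kmol/m³.
Y_D = C_D/C_{A0} = 0.1400/0.775 = 0.181.

0.181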